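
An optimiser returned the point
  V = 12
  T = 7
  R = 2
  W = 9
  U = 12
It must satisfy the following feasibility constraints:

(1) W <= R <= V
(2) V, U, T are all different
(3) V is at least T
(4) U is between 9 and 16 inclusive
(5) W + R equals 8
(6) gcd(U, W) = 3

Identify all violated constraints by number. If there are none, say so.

(1) values 9, 2, 12; W = 9 is not <= R = 2  fails
(2) V = U = 12, not all different  fails
(3) V = 12, T = 7; 12 ≥ 7  holds
(4) U = 12 lies in [9, 16]  holds
(5) W + R = 9 + 2 = 11, not 8  fails
(6) gcd(12, 9) = 3  holds

The assignment fails constraints 1, 2, and 5.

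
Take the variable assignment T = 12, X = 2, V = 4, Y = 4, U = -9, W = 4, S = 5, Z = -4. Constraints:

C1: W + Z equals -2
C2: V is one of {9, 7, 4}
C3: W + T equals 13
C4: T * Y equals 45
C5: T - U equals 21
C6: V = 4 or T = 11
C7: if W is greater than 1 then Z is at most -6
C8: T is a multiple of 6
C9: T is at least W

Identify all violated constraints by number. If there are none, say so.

Constraints 1, 3, 4, 7 are violated.

C1: W + Z = 4 + (-4) = 0, not -2  no
C2: V = 4 is in {9, 7, 4}  yes
C3: W + T = 4 + 12 = 16, not 13  no
C4: T * Y = 12 * 4 = 48, not 45  no
C5: T - U = 12 - (-9) = 21  yes
C6: V = 4 = 4 (first disjunct)  yes
C7: W = 4 > 1, so we need Z ≤ -6; but Z = -4 > -6  no
C8: 12 / 6 = 2, so 6 divides 12  yes
C9: T = 12, W = 4; 12 ≥ 4  yes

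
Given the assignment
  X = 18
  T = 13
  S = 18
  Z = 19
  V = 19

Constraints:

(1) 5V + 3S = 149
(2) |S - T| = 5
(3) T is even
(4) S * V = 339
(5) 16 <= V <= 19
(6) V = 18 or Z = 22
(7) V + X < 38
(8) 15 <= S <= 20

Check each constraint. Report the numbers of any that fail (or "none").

(1) 5V + 3S = 5(19) + 3(18) = 149 — OK.
(2) |18 - 13| = 5 — OK.
(3) T = 13 is odd — violated.
(4) S * V = 18 * 19 = 342, not 339 — violated.
(5) V = 19 lies in [16, 19] — OK.
(6) V = 19 ≠ 18 and Z = 19 ≠ 22; both disjuncts false — violated.
(7) V + X = 19 + 18 = 37; 37 < 38 — OK.
(8) S = 18 lies in [15, 20] — OK.

No — constraints 3, 4, and 6 are not satisfied.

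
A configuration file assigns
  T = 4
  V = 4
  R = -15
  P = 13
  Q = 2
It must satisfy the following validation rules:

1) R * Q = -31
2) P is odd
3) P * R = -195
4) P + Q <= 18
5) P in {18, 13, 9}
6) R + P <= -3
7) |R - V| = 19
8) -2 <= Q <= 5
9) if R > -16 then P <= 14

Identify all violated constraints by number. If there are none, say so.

The assignment fails constraints 1 and 6.

1) R * Q = -15 * 2 = -30, not -31 — violated.
2) P = 13 is odd — OK.
3) P * R = 13 * (-15) = -195 — OK.
4) P + Q = 13 + 2 = 15; 15 ≤ 18 — OK.
5) P = 13 is in {18, 13, 9} — OK.
6) R + P = -15 + 13 = -2; -2 > -3, bound -3 not met — violated.
7) |-15 - 4| = 19 — OK.
8) Q = 2 lies in [-2, 5] — OK.
9) R = -15 > -16, so we need P ≤ 14; P = 13 ≤ 14 — OK.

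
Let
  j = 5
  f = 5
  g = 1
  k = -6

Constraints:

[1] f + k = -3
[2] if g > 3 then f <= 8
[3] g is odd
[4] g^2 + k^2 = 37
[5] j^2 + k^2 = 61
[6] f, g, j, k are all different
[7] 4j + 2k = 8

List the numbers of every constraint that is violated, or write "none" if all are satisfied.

[1] f + k = 5 + (-6) = -1, not -3 — violated.
[2] g = 1, not > 3; antecedent false, conditional vacuously true — OK.
[3] g = 1 is odd — OK.
[4] g^2 + k^2 = 1^2 + (-6)^2 = 1 + 36 = 37 — OK.
[5] j^2 + k^2 = 5^2 + (-6)^2 = 25 + 36 = 61 — OK.
[6] f = j = 5, not all different — violated.
[7] 4j + 2k = 4(5) + 2(-6) = 8 — OK.

No — constraints 1 and 6 are not satisfied.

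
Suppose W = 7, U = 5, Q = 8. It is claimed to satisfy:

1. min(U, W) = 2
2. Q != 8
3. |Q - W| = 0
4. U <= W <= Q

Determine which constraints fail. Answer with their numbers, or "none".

1. min(5, 7) = 5, not 2  fails
2. Q = 8, but 8 is required to differ  fails
3. |8 - 7| = 1, not 0  fails
4. values 5 <= 7 <= 8  holds

The assignment fails constraints 1, 2, and 3.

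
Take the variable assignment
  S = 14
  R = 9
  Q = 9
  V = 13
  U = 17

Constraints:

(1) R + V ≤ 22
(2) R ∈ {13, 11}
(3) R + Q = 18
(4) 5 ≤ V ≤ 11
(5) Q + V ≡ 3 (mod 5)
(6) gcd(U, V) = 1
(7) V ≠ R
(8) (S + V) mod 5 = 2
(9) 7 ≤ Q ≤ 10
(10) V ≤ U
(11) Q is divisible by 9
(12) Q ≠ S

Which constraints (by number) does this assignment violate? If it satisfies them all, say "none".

(1) R + V = 9 + 13 = 22; 22 ≤ 22 — holds.
(2) R = 9 is not in {13, 11} — fails.
(3) R + Q = 9 + 9 = 18 — holds.
(4) V = 13 is outside [5, 11] — fails.
(5) Q + V = 22; 22 mod 5 = 2, not 3 — fails.
(6) gcd(17, 13) = 1 — holds.
(7) V = 13, R = 9; distinct — holds.
(8) S + V = 27; 27 mod 5 = 2 — holds.
(9) Q = 9 lies in [7, 10] — holds.
(10) V = 13, U = 17; 13 ≤ 17 — holds.
(11) 9 / 9 = 1, so 9 divides 9 — holds.
(12) Q = 9, S = 14; distinct — holds.

Violated: 2, 4, 5.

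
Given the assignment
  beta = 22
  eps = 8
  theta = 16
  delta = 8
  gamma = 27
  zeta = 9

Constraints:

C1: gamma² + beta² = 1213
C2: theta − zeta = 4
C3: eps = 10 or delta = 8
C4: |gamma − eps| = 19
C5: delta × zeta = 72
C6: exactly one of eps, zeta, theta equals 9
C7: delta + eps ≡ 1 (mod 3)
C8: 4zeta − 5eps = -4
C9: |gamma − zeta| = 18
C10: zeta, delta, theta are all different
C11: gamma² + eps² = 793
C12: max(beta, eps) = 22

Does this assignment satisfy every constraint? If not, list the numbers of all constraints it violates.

Violated: 2.

C1: gamma² + beta² = 27² + 22² = 729 + 484 = 1213 — satisfied.
C2: theta − zeta = 16 − 9 = 7, not 4 — violated.
C3: eps = 8 ≠ 10, but delta = 8 = 8 (second disjunct) — satisfied.
C4: |27 − 8| = 19 — satisfied.
C5: delta × zeta = 8 × 9 = 72 — satisfied.
C6: eps=8, zeta=9, theta=16; 1 of them equals 9 — satisfied.
C7: delta + eps = 16; 16 mod 3 = 1 — satisfied.
C8: 4zeta − 5eps = 4(9) − 5(8) = -4 — satisfied.
C9: |27 − 9| = 18 — satisfied.
C10: values 9, 8, 16 are pairwise distinct — satisfied.
C11: gamma² + eps² = 27² + 8² = 729 + 64 = 793 — satisfied.
C12: max(22, 8) = 22 — satisfied.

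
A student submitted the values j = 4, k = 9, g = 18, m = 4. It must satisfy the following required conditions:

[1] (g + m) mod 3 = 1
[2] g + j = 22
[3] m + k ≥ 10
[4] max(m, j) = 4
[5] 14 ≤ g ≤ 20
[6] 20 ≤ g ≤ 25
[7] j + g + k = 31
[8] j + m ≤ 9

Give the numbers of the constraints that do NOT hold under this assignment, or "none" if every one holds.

No — constraint 6 is not satisfied.

[1] g + m = 22; 22 mod 3 = 1 — holds.
[2] g + j = 18 + 4 = 22 — holds.
[3] m + k = 4 + 9 = 13; 13 ≥ 10 — holds.
[4] max(4, 4) = 4 — holds.
[5] g = 18 lies in [14, 20] — holds.
[6] g = 18 is outside [20, 25] — fails.
[7] j + g + k = 4 + 18 + 9 = 31 — holds.
[8] j + m = 4 + 4 = 8; 8 ≤ 9 — holds.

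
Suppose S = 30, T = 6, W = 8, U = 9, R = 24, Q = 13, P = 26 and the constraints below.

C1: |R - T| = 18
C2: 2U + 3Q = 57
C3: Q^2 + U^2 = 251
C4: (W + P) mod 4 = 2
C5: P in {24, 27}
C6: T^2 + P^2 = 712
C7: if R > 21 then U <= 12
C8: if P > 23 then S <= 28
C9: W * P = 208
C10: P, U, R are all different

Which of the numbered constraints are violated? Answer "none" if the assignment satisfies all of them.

No — constraints 3, 5, 8 are not satisfied.

C1: |24 - 6| = 18 — holds.
C2: 2U + 3Q = 2(9) + 3(13) = 57 — holds.
C3: Q^2 + U^2 = 13^2 + 9^2 = 169 + 81 = 250, not 251 — does not hold.
C4: W + P = 34; 34 mod 4 = 2 — holds.
C5: P = 26 is not in {24, 27} — does not hold.
C6: T^2 + P^2 = 6^2 + 26^2 = 36 + 676 = 712 — holds.
C7: R = 24 > 21, so we need U ≤ 12; U = 9 ≤ 12 — holds.
C8: P = 26 > 23, so we need S ≤ 28; but S = 30 > 28 — does not hold.
C9: W * P = 8 * 26 = 208 — holds.
C10: values 26, 9, 24 are pairwise distinct — holds.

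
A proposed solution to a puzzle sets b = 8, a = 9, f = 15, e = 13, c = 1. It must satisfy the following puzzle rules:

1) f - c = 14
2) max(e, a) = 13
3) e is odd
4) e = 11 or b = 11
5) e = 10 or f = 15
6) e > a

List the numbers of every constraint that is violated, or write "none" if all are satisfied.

1) f - c = 15 - 1 = 14  ✓
2) max(13, 9) = 13  ✓
3) e = 13 is odd  ✓
4) e = 13 ≠ 11 and b = 8 ≠ 11; both disjuncts false  ✗
5) e = 13 ≠ 10, but f = 15 = 15 (second disjunct)  ✓
6) e = 13, a = 9; 13 > 9  ✓

The assignment fails constraint 4.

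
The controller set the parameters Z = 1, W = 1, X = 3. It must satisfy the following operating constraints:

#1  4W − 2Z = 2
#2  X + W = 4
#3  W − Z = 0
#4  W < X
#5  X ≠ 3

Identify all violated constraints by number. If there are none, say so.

#1 4W − 2Z = 4(1) − 2(1) = 2  holds
#2 X + W = 3 + 1 = 4  holds
#3 W − Z = 1 − 1 = 0  holds
#4 W = 1, X = 3; 1 < 3  holds
#5 X = 3, but 3 is required to differ  fails

Violated: 5.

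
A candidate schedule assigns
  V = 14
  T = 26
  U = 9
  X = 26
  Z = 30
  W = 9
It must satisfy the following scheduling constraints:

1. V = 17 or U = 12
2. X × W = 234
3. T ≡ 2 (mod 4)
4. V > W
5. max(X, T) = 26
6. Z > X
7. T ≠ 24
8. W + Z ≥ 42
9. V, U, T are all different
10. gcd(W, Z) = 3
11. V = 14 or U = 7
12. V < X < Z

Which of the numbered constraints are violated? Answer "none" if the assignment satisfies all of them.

1. V = 14 ≠ 17 and U = 9 ≠ 12; both disjuncts false  ✗
2. X × W = 26 × 9 = 234  ✓
3. 26 mod 4 = 2  ✓
4. V = 14, W = 9; 14 > 9  ✓
5. max(26, 26) = 26  ✓
6. Z = 30, X = 26; 30 > 26  ✓
7. T = 26, and 26 ≠ 24  ✓
8. W + Z = 9 + 30 = 39; 39 < 42, bound 42 not met  ✗
9. values 14, 9, 26 are pairwise distinct  ✓
10. gcd(9, 30) = 3  ✓
11. V = 14 = 14 (first disjunct)  ✓
12. values 14 < 26 < 30  ✓

Violated: 1, 8.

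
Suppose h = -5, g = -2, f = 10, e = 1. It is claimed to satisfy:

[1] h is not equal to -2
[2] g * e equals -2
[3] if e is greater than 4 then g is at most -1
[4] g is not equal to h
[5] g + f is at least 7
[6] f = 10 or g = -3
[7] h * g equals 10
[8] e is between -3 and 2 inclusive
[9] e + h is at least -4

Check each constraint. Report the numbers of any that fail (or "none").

All constraints are satisfied.

[1] h = -5, and -5 ≠ -2 — OK.
[2] g * e = -2 * 1 = -2 — OK.
[3] e = 1, not > 4; antecedent false, conditional vacuously true — OK.
[4] g = -2, h = -5; distinct — OK.
[5] g + f = -2 + 10 = 8; 8 ≥ 7 — OK.
[6] f = 10 = 10 (first disjunct) — OK.
[7] h * g = -5 * (-2) = 10 — OK.
[8] e = 1 lies in [-3, 2] — OK.
[9] e + h = 1 + (-5) = -4; -4 ≥ -4 — OK.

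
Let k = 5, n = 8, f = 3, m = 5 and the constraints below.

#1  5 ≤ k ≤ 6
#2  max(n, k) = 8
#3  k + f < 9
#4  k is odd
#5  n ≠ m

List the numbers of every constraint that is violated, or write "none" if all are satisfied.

#1 k = 5 lies in [5, 6]  OK
#2 max(8, 5) = 8  OK
#3 k + f = 5 + 3 = 8; 8 < 9  OK
#4 k = 5 is odd  OK
#5 n = 8, m = 5; distinct  OK

Yes — all constraints hold.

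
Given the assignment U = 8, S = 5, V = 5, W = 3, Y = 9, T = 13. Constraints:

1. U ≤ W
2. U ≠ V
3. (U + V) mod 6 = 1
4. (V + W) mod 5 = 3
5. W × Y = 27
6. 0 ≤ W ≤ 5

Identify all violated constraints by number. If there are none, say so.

1. U = 8, W = 3; 8 > 3 (want ≤)  ✗
2. U = 8, V = 5; distinct  ✓
3. U + V = 13; 13 mod 6 = 1  ✓
4. V + W = 8; 8 mod 5 = 3  ✓
5. W × Y = 3 × 9 = 27  ✓
6. W = 3 lies in [0, 5]  ✓

No — constraint 1 is not satisfied.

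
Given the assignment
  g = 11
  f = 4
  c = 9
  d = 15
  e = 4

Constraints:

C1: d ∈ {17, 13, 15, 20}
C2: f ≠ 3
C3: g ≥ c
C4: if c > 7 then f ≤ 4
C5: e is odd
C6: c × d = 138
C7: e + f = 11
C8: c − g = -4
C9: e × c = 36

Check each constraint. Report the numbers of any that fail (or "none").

C1: d = 15 is in {17, 13, 15, 20} — satisfied.
C2: f = 4, and 4 ≠ 3 — satisfied.
C3: g = 11, c = 9; 11 ≥ 9 — satisfied.
C4: c = 9 > 7, so we need f ≤ 4; f = 4 ≤ 4 — satisfied.
C5: e = 4 is even — violated.
C6: c × d = 9 × 15 = 135, not 138 — violated.
C7: e + f = 4 + 4 = 8, not 11 — violated.
C8: c − g = 9 − 11 = -2, not -4 — violated.
C9: e × c = 4 × 9 = 36 — satisfied.

Constraints 5, 6, 7, and 8 are violated.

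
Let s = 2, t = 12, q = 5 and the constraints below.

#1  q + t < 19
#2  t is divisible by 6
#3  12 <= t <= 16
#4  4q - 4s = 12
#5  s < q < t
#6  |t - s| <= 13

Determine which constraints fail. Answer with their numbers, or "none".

#1 q + t = 5 + 12 = 17; 17 < 19 — satisfied.
#2 12 / 6 = 2, so 6 divides 12 — satisfied.
#3 t = 12 lies in [12, 16] — satisfied.
#4 4q - 4s = 4(5) - 4(2) = 12 — satisfied.
#5 values 2 < 5 < 12 — satisfied.
#6 |12 - 2| = 10; 10 ≤ 13 — satisfied.

All constraints are satisfied.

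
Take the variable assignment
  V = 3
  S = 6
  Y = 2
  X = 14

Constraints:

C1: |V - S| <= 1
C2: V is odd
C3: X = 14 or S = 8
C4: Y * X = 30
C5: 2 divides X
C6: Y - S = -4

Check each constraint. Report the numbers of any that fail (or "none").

C1: |3 - 6| = 3; 3 > 1, exceeds bound 1 — violated.
C2: V = 3 is odd — OK.
C3: X = 14 = 14 (first disjunct) — OK.
C4: Y * X = 2 * 14 = 28, not 30 — violated.
C5: 14 / 2 = 7, so 2 divides 14 — OK.
C6: Y - S = 2 - 6 = -4 — OK.

No — constraints 1 and 4 are not satisfied.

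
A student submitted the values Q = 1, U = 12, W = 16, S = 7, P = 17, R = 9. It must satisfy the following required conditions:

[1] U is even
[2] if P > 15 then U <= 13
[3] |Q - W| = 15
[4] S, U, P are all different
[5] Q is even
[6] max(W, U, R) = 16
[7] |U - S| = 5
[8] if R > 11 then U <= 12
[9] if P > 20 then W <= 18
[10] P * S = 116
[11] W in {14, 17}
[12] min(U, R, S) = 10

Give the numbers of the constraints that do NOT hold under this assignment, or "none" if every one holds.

[1] U = 12 is even — holds.
[2] P = 17 > 15, so we need U ≤ 13; U = 12 ≤ 13 — holds.
[3] |1 - 16| = 15 — holds.
[4] values 7, 12, 17 are pairwise distinct — holds.
[5] Q = 1 is odd — fails.
[6] max(16, 12, 9) = 16 — holds.
[7] |12 - 7| = 5 — holds.
[8] R = 9, not > 11; antecedent false, conditional vacuously true — holds.
[9] P = 17, not > 20; antecedent false, conditional vacuously true — holds.
[10] P * S = 17 * 7 = 119, not 116 — fails.
[11] W = 16 is not in {14, 17} — fails.
[12] min(12, 9, 7) = 7, not 10 — fails.

Constraints 5, 10, 11, and 12 do not hold.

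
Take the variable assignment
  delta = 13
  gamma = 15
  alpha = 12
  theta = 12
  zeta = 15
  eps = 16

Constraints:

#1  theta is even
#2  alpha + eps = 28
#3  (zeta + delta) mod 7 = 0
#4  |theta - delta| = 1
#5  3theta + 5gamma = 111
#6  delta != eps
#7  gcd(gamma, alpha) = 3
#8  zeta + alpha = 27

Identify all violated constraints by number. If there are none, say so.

Yes — all constraints hold.

#1 theta = 12 is even  OK
#2 alpha + eps = 12 + 16 = 28  OK
#3 zeta + delta = 28; 28 mod 7 = 0  OK
#4 |12 - 13| = 1  OK
#5 3theta + 5gamma = 3(12) + 5(15) = 111  OK
#6 delta = 13, eps = 16; distinct  OK
#7 gcd(15, 12) = 3  OK
#8 zeta + alpha = 15 + 12 = 27  OK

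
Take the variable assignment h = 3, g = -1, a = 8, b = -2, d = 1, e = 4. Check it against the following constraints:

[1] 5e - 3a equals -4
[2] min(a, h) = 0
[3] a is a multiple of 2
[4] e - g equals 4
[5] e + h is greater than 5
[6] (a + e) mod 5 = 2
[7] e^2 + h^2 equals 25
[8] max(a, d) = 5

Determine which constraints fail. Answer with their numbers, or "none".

[1] 5e - 3a = 5(4) - 3(8) = -4 — satisfied.
[2] min(8, 3) = 3, not 0 — violated.
[3] 8 / 2 = 4, so 2 divides 8 — satisfied.
[4] e - g = 4 - (-1) = 5, not 4 — violated.
[5] e + h = 4 + 3 = 7; 7 > 5 — satisfied.
[6] a + e = 12; 12 mod 5 = 2 — satisfied.
[7] e^2 + h^2 = 4^2 + 3^2 = 16 + 9 = 25 — satisfied.
[8] max(8, 1) = 8, not 5 — violated.

Violated: 2, 4, 8.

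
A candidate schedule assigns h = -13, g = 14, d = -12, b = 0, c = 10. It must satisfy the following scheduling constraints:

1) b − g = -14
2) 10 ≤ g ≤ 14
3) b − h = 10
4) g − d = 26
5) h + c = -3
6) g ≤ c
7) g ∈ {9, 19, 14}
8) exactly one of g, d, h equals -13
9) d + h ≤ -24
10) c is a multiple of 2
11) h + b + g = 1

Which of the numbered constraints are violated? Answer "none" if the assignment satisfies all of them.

1) b − g = 0 − 14 = -14 — holds.
2) g = 14 lies in [10, 14] — holds.
3) b − h = 0 − (-13) = 13, not 10 — fails.
4) g − d = 14 − (-12) = 26 — holds.
5) h + c = -13 + 10 = -3 — holds.
6) g = 14, c = 10; 14 > 10 (want ≤) — fails.
7) g = 14 is in {9, 19, 14} — holds.
8) g=14, d=-12, h=-13; 1 of them equals -13 — holds.
9) d + h = -12 + (-13) = -25; -25 ≤ -24 — holds.
10) 10 / 2 = 5, so 2 divides 10 — holds.
11) h + b + g = -13 + 0 + 14 = 1 — holds.

No — constraints 3 and 6 are not satisfied.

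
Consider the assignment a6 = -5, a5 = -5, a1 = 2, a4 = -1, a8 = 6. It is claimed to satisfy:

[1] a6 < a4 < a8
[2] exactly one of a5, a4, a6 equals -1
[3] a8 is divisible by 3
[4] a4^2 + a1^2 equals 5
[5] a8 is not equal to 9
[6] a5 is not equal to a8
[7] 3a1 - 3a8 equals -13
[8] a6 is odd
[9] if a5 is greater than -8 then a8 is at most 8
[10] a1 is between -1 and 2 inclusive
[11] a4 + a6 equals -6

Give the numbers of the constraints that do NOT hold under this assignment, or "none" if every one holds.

The assignment fails constraint 7.

[1] values -5 < -1 < 6  true
[2] a5=-5, a4=-1, a6=-5; 1 of them equals -1  true
[3] 6 / 3 = 2, so 3 divides 6  true
[4] a4^2 + a1^2 = (-1)^2 + 2^2 = 1 + 4 = 5  true
[5] a8 = 6, and 6 ≠ 9  true
[6] a5 = -5, a8 = 6; distinct  true
[7] 3a1 - 3a8 = 3(2) - 3(6) = -12, not -13  false
[8] a6 = -5 is odd  true
[9] a5 = -5 > -8, so we need a8 ≤ 8; a8 = 6 ≤ 8  true
[10] a1 = 2 lies in [-1, 2]  true
[11] a4 + a6 = -1 + (-5) = -6  true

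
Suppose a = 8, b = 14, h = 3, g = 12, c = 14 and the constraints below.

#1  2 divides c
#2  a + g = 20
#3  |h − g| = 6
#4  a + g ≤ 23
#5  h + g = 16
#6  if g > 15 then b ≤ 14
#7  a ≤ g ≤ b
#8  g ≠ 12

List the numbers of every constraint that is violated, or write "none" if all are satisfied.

#1 14 / 2 = 7, so 2 divides 14 — OK.
#2 a + g = 8 + 12 = 20 — OK.
#3 |3 − 12| = 9, not 6 — violated.
#4 a + g = 8 + 12 = 20; 20 ≤ 23 — OK.
#5 h + g = 3 + 12 = 15, not 16 — violated.
#6 g = 12, not > 15; antecedent false, conditional vacuously true — OK.
#7 values 8 ≤ 12 ≤ 14 — OK.
#8 g = 12, but 12 is required to differ — violated.

Constraints 3, 5, and 8 do not hold.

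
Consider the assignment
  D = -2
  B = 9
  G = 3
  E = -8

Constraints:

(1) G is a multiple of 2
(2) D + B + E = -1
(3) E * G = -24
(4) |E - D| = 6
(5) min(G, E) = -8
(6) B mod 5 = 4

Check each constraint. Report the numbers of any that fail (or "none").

Constraint 1 is violated.

(1) 3 = 2*1 + 1, so 2 does not divide 3 — violated.
(2) D + B + E = -2 + 9 + (-8) = -1 — OK.
(3) E * G = -8 * 3 = -24 — OK.
(4) |-8 - (-2)| = 6 — OK.
(5) min(3, -8) = -8 — OK.
(6) 9 mod 5 = 4 — OK.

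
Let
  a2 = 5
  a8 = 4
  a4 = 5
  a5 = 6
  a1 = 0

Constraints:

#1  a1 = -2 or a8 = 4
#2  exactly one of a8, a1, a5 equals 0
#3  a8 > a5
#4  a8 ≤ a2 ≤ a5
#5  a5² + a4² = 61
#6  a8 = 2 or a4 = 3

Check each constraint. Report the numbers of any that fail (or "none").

#1 a1 = 0 ≠ -2, but a8 = 4 = 4 (second disjunct) — holds.
#2 a8=4, a1=0, a5=6; 1 of them equals 0 — holds.
#3 a8 = 4, a5 = 6; 4 ≤ 6 (want >) — does not hold.
#4 values 4 ≤ 5 ≤ 6 — holds.
#5 a5² + a4² = 6² + 5² = 36 + 25 = 61 — holds.
#6 a8 = 4 ≠ 2 and a4 = 5 ≠ 3; both disjuncts false — does not hold.

The assignment fails constraints 3 and 6.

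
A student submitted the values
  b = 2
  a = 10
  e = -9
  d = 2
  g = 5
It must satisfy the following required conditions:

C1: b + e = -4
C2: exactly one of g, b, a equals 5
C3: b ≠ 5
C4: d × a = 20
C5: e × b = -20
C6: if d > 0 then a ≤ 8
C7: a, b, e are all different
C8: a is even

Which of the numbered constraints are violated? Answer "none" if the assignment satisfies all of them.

Constraints 1, 5, and 6 are violated.

C1: b + e = 2 + (-9) = -7, not -4  no
C2: g=5, b=2, a=10; 1 of them equals 5  yes
C3: b = 2, and 2 ≠ 5  yes
C4: d × a = 2 × 10 = 20  yes
C5: e × b = -9 × 2 = -18, not -20  no
C6: d = 2 > 0, so we need a ≤ 8; but a = 10 > 8  no
C7: values 10, 2, -9 are pairwise distinct  yes
C8: a = 10 is even  yes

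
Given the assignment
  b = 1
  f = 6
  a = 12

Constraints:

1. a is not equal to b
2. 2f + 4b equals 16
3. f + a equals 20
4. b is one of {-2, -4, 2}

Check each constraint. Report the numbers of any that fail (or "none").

No — constraints 3, 4 are not satisfied.

1. a = 12, b = 1; distinct — satisfied.
2. 2f + 4b = 2(6) + 4(1) = 16 — satisfied.
3. f + a = 6 + 12 = 18, not 20 — violated.
4. b = 1 is not in {-2, -4, 2} — violated.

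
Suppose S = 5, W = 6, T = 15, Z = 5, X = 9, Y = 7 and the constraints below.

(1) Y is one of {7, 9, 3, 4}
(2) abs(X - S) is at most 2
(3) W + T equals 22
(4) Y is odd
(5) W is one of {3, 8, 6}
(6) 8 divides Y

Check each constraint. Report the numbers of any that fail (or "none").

(1) Y = 7 is in {7, 9, 3, 4}  ✓
(2) abs(9 - 5) = 4; 4 > 2, exceeds bound 2  ✗
(3) W + T = 6 + 15 = 21, not 22  ✗
(4) Y = 7 is odd  ✓
(5) W = 6 is in {3, 8, 6}  ✓
(6) 7 = 8*0 + 7, so 8 does not divide 7  ✗

No — constraints 2, 3, 6 are not satisfied.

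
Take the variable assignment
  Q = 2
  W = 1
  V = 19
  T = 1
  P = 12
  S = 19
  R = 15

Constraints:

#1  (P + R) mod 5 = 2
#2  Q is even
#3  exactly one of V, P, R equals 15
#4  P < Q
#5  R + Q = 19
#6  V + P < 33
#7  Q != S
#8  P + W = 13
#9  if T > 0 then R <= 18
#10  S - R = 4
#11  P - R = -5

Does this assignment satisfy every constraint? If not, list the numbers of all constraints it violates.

Constraints 4, 5, 11 do not hold.

#1 P + R = 27; 27 mod 5 = 2  true
#2 Q = 2 is even  true
#3 V=19, P=12, R=15; 1 of them equals 15  true
#4 P = 12, Q = 2; 12 ≥ 2 (want <)  false
#5 R + Q = 15 + 2 = 17, not 19  false
#6 V + P = 19 + 12 = 31; 31 < 33  true
#7 Q = 2, S = 19; distinct  true
#8 P + W = 12 + 1 = 13  true
#9 T = 1 > 0, so we need R ≤ 18; R = 15 ≤ 18  true
#10 S - R = 19 - 15 = 4  true
#11 P - R = 12 - 15 = -3, not -5  false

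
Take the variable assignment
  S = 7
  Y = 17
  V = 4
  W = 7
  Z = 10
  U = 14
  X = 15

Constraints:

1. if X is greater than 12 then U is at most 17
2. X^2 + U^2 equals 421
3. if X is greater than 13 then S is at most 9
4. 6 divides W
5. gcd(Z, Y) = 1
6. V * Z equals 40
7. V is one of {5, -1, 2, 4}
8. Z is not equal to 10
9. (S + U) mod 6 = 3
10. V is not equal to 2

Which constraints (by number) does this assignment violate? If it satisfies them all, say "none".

1. X = 15 > 12, so we need U ≤ 17; U = 14 ≤ 17 — holds.
2. X^2 + U^2 = 15^2 + 14^2 = 225 + 196 = 421 — holds.
3. X = 15 > 13, so we need S ≤ 9; S = 7 ≤ 9 — holds.
4. 7 = 6*1 + 1, so 6 does not divide 7 — fails.
5. gcd(10, 17) = 1 — holds.
6. V * Z = 4 * 10 = 40 — holds.
7. V = 4 is in {5, -1, 2, 4} — holds.
8. Z = 10, but 10 is required to differ — fails.
9. S + U = 21; 21 mod 6 = 3 — holds.
10. V = 4, and 4 ≠ 2 — holds.

The assignment fails constraints 4 and 8.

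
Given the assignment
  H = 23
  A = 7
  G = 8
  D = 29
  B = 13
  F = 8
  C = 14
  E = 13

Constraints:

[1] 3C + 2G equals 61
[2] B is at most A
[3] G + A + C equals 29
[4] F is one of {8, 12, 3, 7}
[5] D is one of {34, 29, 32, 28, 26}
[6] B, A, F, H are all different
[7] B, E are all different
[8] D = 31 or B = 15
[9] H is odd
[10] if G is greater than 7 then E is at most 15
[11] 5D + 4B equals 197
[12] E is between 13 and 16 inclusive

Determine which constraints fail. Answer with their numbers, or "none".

Violated: 1, 2, 7, 8.

[1] 3C + 2G = 3(14) + 2(8) = 58, not 61 — does not hold.
[2] B = 13, A = 7; 13 > 7 (want ≤) — does not hold.
[3] G + A + C = 8 + 7 + 14 = 29 — holds.
[4] F = 8 is in {8, 12, 3, 7} — holds.
[5] D = 29 is in {34, 29, 32, 28, 26} — holds.
[6] values 13, 7, 8, 23 are pairwise distinct — holds.
[7] B = E = 13, not all different — does not hold.
[8] D = 29 ≠ 31 and B = 13 ≠ 15; both disjuncts false — does not hold.
[9] H = 23 is odd — holds.
[10] G = 8 > 7, so we need E ≤ 15; E = 13 ≤ 15 — holds.
[11] 5D + 4B = 5(29) + 4(13) = 197 — holds.
[12] E = 13 lies in [13, 16] — holds.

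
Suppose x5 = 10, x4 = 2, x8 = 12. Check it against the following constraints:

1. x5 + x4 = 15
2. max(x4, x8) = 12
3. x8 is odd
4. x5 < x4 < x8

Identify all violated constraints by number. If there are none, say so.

Constraints 1, 3, 4 are violated.

1. x5 + x4 = 10 + 2 = 12, not 15  ✗
2. max(2, 12) = 12  ✓
3. x8 = 12 is even  ✗
4. values 10, 2, 12; x5 = 10 is not < x4 = 2  ✗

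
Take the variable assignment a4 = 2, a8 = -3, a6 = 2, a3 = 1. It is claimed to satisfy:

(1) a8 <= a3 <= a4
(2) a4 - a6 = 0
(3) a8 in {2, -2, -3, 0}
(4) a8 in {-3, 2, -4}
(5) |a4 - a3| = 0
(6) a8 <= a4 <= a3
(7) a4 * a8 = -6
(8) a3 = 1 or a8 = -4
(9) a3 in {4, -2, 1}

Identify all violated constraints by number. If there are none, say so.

The assignment fails constraints 5 and 6.

(1) values -3 <= 1 <= 2  ✓
(2) a4 - a6 = 2 - 2 = 0  ✓
(3) a8 = -3 is in {2, -2, -3, 0}  ✓
(4) a8 = -3 is in {-3, 2, -4}  ✓
(5) |2 - 1| = 1, not 0  ✗
(6) values -3, 2, 1; a4 = 2 is not <= a3 = 1  ✗
(7) a4 * a8 = 2 * (-3) = -6  ✓
(8) a3 = 1 = 1 (first disjunct)  ✓
(9) a3 = 1 is in {4, -2, 1}  ✓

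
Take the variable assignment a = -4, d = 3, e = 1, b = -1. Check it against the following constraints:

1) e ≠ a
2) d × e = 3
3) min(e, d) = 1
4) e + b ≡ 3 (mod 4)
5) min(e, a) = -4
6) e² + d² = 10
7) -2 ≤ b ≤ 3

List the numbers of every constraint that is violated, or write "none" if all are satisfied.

Constraint 4 is violated.

1) e = 1, a = -4; distinct — holds.
2) d × e = 3 × 1 = 3 — holds.
3) min(1, 3) = 1 — holds.
4) e + b = 0; 0 mod 4 = 0, not 3 — does not hold.
5) min(1, -4) = -4 — holds.
6) e² + d² = 1² + 3² = 1 + 9 = 10 — holds.
7) b = -1 lies in [-2, 3] — holds.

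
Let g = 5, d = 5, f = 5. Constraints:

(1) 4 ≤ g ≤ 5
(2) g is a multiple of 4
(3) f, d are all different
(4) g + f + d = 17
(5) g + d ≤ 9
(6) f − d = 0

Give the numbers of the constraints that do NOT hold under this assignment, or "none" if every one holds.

(1) g = 5 lies in [4, 5]  ✔
(2) 5 = 4×1 + 1, so 4 does not divide 5  ✘
(3) f = d = 5, not all different  ✘
(4) g + f + d = 5 + 5 + 5 = 15, not 17  ✘
(5) g + d = 5 + 5 = 10; 10 > 9, bound 9 not met  ✘
(6) f − d = 5 − 5 = 0  ✔

Constraints 2, 3, 4, and 5 are violated.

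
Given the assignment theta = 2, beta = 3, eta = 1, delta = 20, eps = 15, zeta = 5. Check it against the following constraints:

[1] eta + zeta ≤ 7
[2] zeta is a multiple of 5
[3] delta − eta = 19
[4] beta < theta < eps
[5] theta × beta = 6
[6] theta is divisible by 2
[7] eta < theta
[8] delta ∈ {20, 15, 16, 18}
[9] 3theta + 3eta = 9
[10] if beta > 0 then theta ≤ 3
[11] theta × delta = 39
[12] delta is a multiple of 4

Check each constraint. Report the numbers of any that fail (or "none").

[1] eta + zeta = 1 + 5 = 6; 6 ≤ 7  holds
[2] 5 / 5 = 1, so 5 divides 5  holds
[3] delta − eta = 20 − 1 = 19  holds
[4] values 3, 2, 15; beta = 3 is not < theta = 2  fails
[5] theta × beta = 2 × 3 = 6  holds
[6] 2 / 2 = 1, so 2 divides 2  holds
[7] eta = 1, theta = 2; 1 < 2  holds
[8] delta = 20 is in {20, 15, 16, 18}  holds
[9] 3theta + 3eta = 3(2) + 3(1) = 9  holds
[10] beta = 3 > 0, so we need theta ≤ 3; theta = 2 ≤ 3  holds
[11] theta × delta = 2 × 20 = 40, not 39  fails
[12] 20 / 4 = 5, so 4 divides 20  holds

No — constraints 4, 11 are not satisfied.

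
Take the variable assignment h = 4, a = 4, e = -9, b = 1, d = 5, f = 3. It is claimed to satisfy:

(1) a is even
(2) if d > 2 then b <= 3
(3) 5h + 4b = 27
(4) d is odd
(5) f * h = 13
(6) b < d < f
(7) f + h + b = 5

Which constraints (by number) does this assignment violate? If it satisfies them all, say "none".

No — constraints 3, 5, 6, and 7 are not satisfied.

(1) a = 4 is even — satisfied.
(2) d = 5 > 2, so we need b ≤ 3; b = 1 ≤ 3 — satisfied.
(3) 5h + 4b = 5(4) + 4(1) = 24, not 27 — violated.
(4) d = 5 is odd — satisfied.
(5) f * h = 3 * 4 = 12, not 13 — violated.
(6) values 1, 5, 3; d = 5 is not < f = 3 — violated.
(7) f + h + b = 3 + 4 + 1 = 8, not 5 — violated.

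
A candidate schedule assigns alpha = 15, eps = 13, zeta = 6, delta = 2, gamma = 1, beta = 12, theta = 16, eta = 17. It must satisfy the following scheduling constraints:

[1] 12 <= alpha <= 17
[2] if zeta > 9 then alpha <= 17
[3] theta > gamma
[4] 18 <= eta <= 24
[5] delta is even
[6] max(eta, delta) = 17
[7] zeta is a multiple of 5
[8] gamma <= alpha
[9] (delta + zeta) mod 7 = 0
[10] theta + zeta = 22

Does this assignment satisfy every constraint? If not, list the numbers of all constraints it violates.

[1] alpha = 15 lies in [12, 17]  yes
[2] zeta = 6, not > 9; antecedent false, conditional vacuously true  yes
[3] theta = 16, gamma = 1; 16 > 1  yes
[4] eta = 17 is outside [18, 24]  no
[5] delta = 2 is even  yes
[6] max(17, 2) = 17  yes
[7] 6 = 5*1 + 1, so 5 does not divide 6  no
[8] gamma = 1, alpha = 15; 1 ≤ 15  yes
[9] delta + zeta = 8; 8 mod 7 = 1, not 0  no
[10] theta + zeta = 16 + 6 = 22  yes

Constraints 4, 7, and 9 do not hold.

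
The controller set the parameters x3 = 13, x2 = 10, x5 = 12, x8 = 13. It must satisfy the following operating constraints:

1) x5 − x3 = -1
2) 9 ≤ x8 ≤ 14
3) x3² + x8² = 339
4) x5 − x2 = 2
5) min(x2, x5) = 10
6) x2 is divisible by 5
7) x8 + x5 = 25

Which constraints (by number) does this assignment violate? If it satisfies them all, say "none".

1) x5 − x3 = 12 − 13 = -1  yes
2) x8 = 13 lies in [9, 14]  yes
3) x3² + x8² = 13² + 13² = 169 + 169 = 338, not 339  no
4) x5 − x2 = 12 − 10 = 2  yes
5) min(10, 12) = 10  yes
6) 10 / 5 = 2, so 5 divides 10  yes
7) x8 + x5 = 13 + 12 = 25  yes

The assignment fails constraint 3.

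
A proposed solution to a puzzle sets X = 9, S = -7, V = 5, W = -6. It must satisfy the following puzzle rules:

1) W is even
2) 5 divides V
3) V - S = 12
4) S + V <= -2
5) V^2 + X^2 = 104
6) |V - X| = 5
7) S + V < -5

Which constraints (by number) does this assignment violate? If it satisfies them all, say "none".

1) W = -6 is even  holds
2) 5 / 5 = 1, so 5 divides 5  holds
3) V - S = 5 - (-7) = 12  holds
4) S + V = -7 + 5 = -2; -2 ≤ -2  holds
5) V^2 + X^2 = 5^2 + 9^2 = 25 + 81 = 106, not 104  fails
6) |5 - 9| = 4, not 5  fails
7) S + V = -7 + 5 = -2; -2 ≥ -5, bound -5 not met  fails

The assignment fails constraints 5, 6, and 7.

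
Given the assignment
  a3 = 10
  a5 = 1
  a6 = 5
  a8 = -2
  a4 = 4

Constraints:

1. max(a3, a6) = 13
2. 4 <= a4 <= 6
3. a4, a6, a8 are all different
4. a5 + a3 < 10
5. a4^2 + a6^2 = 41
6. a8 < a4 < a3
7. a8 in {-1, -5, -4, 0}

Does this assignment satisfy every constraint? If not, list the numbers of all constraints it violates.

Violated: 1, 4, and 7.

1. max(10, 5) = 10, not 13  ✘
2. a4 = 4 lies in [4, 6]  ✔
3. values 4, 5, -2 are pairwise distinct  ✔
4. a5 + a3 = 1 + 10 = 11; 11 ≥ 10, bound 10 not met  ✘
5. a4^2 + a6^2 = 4^2 + 5^2 = 16 + 25 = 41  ✔
6. values -2 < 4 < 10  ✔
7. a8 = -2 is not in {-1, -5, -4, 0}  ✘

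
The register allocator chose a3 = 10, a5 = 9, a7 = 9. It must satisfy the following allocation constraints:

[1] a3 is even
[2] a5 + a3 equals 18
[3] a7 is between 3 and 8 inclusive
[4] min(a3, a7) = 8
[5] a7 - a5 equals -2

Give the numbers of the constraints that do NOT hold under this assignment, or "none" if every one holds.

Violated: 2, 3, 4, 5.

[1] a3 = 10 is even  OK
[2] a5 + a3 = 9 + 10 = 19, not 18  FAIL
[3] a7 = 9 is outside [3, 8]  FAIL
[4] min(10, 9) = 9, not 8  FAIL
[5] a7 - a5 = 9 - 9 = 0, not -2  FAIL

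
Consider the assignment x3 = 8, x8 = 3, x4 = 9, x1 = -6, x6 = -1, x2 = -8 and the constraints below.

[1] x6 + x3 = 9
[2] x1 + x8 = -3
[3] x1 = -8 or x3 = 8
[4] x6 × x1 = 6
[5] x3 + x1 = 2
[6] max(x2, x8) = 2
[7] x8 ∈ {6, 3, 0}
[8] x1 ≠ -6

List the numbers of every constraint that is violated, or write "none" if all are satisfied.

The assignment fails constraints 1, 6, and 8.

[1] x6 + x3 = -1 + 8 = 7, not 9 — violated.
[2] x1 + x8 = -6 + 3 = -3 — satisfied.
[3] x1 = -6 ≠ -8, but x3 = 8 = 8 (second disjunct) — satisfied.
[4] x6 × x1 = -1 × (-6) = 6 — satisfied.
[5] x3 + x1 = 8 + (-6) = 2 — satisfied.
[6] max(-8, 3) = 3, not 2 — violated.
[7] x8 = 3 is in {6, 3, 0} — satisfied.
[8] x1 = -6, but -6 is required to differ — violated.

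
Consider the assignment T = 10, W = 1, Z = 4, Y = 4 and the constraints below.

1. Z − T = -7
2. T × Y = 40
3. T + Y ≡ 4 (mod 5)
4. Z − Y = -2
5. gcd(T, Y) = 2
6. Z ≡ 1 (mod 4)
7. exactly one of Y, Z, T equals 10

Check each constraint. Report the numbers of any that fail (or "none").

1. Z − T = 4 − 10 = -6, not -7  fails
2. T × Y = 10 × 4 = 40  holds
3. T + Y = 14; 14 mod 5 = 4  holds
4. Z − Y = 4 − 4 = 0, not -2  fails
5. gcd(10, 4) = 2  holds
6. 4 mod 4 = 0, not 1  fails
7. Y=4, Z=4, T=10; 1 of them equals 10  holds

Constraints 1, 4, 6 do not hold.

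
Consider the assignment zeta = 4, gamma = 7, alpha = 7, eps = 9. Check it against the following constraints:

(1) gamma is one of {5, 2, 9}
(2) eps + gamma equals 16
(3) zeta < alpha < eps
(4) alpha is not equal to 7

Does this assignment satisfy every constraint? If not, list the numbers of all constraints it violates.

(1) gamma = 7 is not in {5, 2, 9} — violated.
(2) eps + gamma = 9 + 7 = 16 — OK.
(3) values 4 < 7 < 9 — OK.
(4) alpha = 7, but 7 is required to differ — violated.

No — constraints 1, 4 are not satisfied.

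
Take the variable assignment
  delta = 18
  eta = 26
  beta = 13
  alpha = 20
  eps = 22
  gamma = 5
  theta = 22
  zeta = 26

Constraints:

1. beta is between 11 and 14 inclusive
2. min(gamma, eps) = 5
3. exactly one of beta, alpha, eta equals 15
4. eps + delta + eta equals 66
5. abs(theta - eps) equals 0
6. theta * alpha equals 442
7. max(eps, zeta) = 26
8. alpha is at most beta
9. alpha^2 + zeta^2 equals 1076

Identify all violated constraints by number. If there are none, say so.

No — constraints 3, 6, 8 are not satisfied.

1. beta = 13 lies in [11, 14]  ✔
2. min(5, 22) = 5  ✔
3. beta=13, alpha=20, eta=26; 0 of them equal 15, not exactly one  ✘
4. eps + delta + eta = 22 + 18 + 26 = 66  ✔
5. abs(22 - 22) = 0  ✔
6. theta * alpha = 22 * 20 = 440, not 442  ✘
7. max(22, 26) = 26  ✔
8. alpha = 20, beta = 13; 20 > 13 (want ≤)  ✘
9. alpha^2 + zeta^2 = 20^2 + 26^2 = 400 + 676 = 1076  ✔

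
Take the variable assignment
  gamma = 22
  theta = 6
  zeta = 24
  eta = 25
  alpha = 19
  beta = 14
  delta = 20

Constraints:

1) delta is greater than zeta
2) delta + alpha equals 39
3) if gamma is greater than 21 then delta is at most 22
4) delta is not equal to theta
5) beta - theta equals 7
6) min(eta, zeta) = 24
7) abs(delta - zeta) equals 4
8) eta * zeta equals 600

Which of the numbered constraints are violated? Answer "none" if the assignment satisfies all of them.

1) delta = 20, zeta = 24; 20 ≤ 24 (want >)  fails
2) delta + alpha = 20 + 19 = 39  holds
3) gamma = 22 > 21, so we need delta ≤ 22; delta = 20 ≤ 22  holds
4) delta = 20, theta = 6; distinct  holds
5) beta - theta = 14 - 6 = 8, not 7  fails
6) min(25, 24) = 24  holds
7) abs(20 - 24) = 4  holds
8) eta * zeta = 25 * 24 = 600  holds

Constraints 1, 5 do not hold.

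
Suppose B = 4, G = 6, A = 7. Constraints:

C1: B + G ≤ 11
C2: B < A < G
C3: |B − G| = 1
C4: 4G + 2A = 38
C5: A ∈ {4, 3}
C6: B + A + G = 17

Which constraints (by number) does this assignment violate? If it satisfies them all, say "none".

The assignment fails constraints 2, 3, and 5.

C1: B + G = 4 + 6 = 10; 10 ≤ 11 — OK.
C2: values 4, 7, 6; A = 7 is not < G = 6 — violated.
C3: |4 − 6| = 2, not 1 — violated.
C4: 4G + 2A = 4(6) + 2(7) = 38 — OK.
C5: A = 7 is not in {4, 3} — violated.
C6: B + A + G = 4 + 7 + 6 = 17 — OK.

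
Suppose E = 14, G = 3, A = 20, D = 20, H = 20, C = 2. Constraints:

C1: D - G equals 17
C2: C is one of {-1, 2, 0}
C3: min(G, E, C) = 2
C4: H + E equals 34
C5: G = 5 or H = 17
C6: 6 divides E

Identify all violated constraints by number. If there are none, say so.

C1: D - G = 20 - 3 = 17 — holds.
C2: C = 2 is in {-1, 2, 0} — holds.
C3: min(3, 14, 2) = 2 — holds.
C4: H + E = 20 + 14 = 34 — holds.
C5: G = 3 ≠ 5 and H = 20 ≠ 17; both disjuncts false — fails.
C6: 14 = 6*2 + 2, so 6 does not divide 14 — fails.

No — constraints 5 and 6 are not satisfied.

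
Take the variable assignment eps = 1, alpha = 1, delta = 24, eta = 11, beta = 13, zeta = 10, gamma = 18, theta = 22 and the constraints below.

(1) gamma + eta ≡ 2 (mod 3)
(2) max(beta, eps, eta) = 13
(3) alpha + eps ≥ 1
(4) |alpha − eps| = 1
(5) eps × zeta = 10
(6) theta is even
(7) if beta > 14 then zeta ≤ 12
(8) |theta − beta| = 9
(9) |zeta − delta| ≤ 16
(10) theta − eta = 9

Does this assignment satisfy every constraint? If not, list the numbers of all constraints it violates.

(1) gamma + eta = 29; 29 mod 3 = 2 — holds.
(2) max(13, 1, 11) = 13 — holds.
(3) alpha + eps = 1 + 1 = 2; 2 ≥ 1 — holds.
(4) |1 − 1| = 0, not 1 — does not hold.
(5) eps × zeta = 1 × 10 = 10 — holds.
(6) theta = 22 is even — holds.
(7) beta = 13, not > 14; antecedent false, conditional vacuously true — holds.
(8) |22 − 13| = 9 — holds.
(9) |10 − 24| = 14; 14 ≤ 16 — holds.
(10) theta − eta = 22 − 11 = 11, not 9 — does not hold.

Constraints 4 and 10 do not hold.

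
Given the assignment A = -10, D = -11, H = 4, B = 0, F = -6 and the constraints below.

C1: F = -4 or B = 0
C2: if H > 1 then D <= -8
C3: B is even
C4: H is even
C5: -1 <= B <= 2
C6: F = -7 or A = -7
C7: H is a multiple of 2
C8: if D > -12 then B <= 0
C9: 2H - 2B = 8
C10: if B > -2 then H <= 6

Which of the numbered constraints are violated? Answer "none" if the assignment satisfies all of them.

C1: F = -6 ≠ -4, but B = 0 = 0 (second disjunct)  OK
C2: H = 4 > 1, so we need D ≤ -8; D = -11 ≤ -8  OK
C3: B = 0 is even  OK
C4: H = 4 is even  OK
C5: B = 0 lies in [-1, 2]  OK
C6: F = -6 ≠ -7 and A = -10 ≠ -7; both disjuncts false  FAIL
C7: 4 / 2 = 2, so 2 divides 4  OK
C8: D = -11 > -12, so we need B ≤ 0; B = 0 ≤ 0  OK
C9: 2H - 2B = 2(4) - 2(0) = 8  OK
C10: B = 0 > -2, so we need H ≤ 6; H = 4 ≤ 6  OK

Violated: 6.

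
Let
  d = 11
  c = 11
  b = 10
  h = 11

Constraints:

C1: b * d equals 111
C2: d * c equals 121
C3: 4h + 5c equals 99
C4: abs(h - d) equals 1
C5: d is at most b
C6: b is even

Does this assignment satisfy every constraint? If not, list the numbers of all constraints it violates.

C1: b * d = 10 * 11 = 110, not 111  fails
C2: d * c = 11 * 11 = 121  holds
C3: 4h + 5c = 4(11) + 5(11) = 99  holds
C4: abs(11 - 11) = 0, not 1  fails
C5: d = 11, b = 10; 11 > 10 (want ≤)  fails
C6: b = 10 is even  holds

No — constraints 1, 4, 5 are not satisfied.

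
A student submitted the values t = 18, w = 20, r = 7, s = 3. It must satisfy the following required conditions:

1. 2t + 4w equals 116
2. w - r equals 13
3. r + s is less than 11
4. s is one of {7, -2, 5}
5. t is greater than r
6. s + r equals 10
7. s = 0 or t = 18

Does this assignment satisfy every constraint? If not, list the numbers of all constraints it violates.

1. 2t + 4w = 2(18) + 4(20) = 116  OK
2. w - r = 20 - 7 = 13  OK
3. r + s = 7 + 3 = 10; 10 < 11  OK
4. s = 3 is not in {7, -2, 5}  FAIL
5. t = 18, r = 7; 18 > 7  OK
6. s + r = 3 + 7 = 10  OK
7. s = 3 ≠ 0, but t = 18 = 18 (second disjunct)  OK

The assignment fails constraint 4.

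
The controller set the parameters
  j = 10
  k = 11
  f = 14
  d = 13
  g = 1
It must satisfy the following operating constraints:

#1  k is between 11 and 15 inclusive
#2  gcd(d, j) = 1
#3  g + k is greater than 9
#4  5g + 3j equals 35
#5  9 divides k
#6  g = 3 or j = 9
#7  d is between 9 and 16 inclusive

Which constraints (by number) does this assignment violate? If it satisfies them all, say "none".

#1 k = 11 lies in [11, 15] — OK.
#2 gcd(13, 10) = 1 — OK.
#3 g + k = 1 + 11 = 12; 12 > 9 — OK.
#4 5g + 3j = 5(1) + 3(10) = 35 — OK.
#5 11 = 9*1 + 2, so 9 does not divide 11 — violated.
#6 g = 1 ≠ 3 and j = 10 ≠ 9; both disjuncts false — violated.
#7 d = 13 lies in [9, 16] — OK.

The assignment fails constraints 5 and 6.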